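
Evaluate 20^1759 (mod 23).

15

Square-and-reduce mod 23: 20^1≡20, 20^2≡9, 20^4≡12, 20^8≡6, 20^16≡13, 20^32≡8, 20^64≡18, 20^128≡2, 20^256≡4, 20^512≡16, 20^1024≡3.
1759 = 1 + 2 + 4 + 8 + 16 + 64 + 128 + 512 + 1024, so 20^1759 ≡ 20·9·12·6·13·18·2·16·3 ≡ 15 (mod 23).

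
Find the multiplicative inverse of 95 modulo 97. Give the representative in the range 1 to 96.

48

95·48 = 4560 = 47·97 + 1, so 95⁻¹ ≡ 48 (mod 97).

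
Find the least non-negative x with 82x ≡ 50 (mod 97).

The inverse of 82 mod 97 is 84 (since 82·84 = 6888 ≡ 1).
So x ≡ 84·50 = 4200 ≡ 29 (mod 97).

29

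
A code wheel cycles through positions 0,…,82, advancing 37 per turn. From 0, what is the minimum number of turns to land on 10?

37⁻¹ ≡ 9 (mod 83) because 37·9 = 333 = 4·83 + 1.
Multiplying both sides by 9: x ≡ 9·10 = 90 ≡ 7 (mod 83).

7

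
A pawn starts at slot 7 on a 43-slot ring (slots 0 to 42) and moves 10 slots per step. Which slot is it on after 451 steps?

451·10 = 4510.
Dividing 4510 by 43 gives quotient 104 and remainder 38.
(7 + 38) mod 43 = 2.

2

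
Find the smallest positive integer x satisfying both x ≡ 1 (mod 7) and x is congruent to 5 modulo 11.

Since 11·2 ≡ 1 (mod 7), take x = 5 + 11·((1−5)·2 mod 7) = 5 + 11·6 = 71.
Check: 71 mod 7 = 1, 71 mod 11 = 5.

71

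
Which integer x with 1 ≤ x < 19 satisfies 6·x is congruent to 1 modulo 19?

16

19 = 3·6 + 1
6 = 6·1 + 0
Back-substituting gives 6·16 ≡ 1 (mod 19).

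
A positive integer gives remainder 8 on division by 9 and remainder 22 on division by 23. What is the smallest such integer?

Since 23·2 ≡ 1 (mod 9), take x = 22 + 23·((8−22)·2 mod 9) = 22 + 23·8 = 206.
Check: 206 mod 9 = 8, 206 mod 23 = 22.

206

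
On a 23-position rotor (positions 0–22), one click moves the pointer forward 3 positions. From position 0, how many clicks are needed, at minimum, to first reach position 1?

8

3·8 = 24 = 1·23 + 1, so 3⁻¹ ≡ 8 (mod 23).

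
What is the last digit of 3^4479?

7

The units digit of 3^n cycles with period 4: 3, 9, 7, 1, …
4479 mod 4 = 3, so the last digit matches 3^3 = 7.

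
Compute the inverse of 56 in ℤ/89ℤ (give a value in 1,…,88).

62

56·62 = 3472 = 39·89 + 1, so 56⁻¹ ≡ 62 (mod 89).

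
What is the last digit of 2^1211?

8

The units digit of 2^n cycles with period 4: 2, 4, 8, 6, …
1211 mod 4 = 3, so the last digit matches 2^3 = 8.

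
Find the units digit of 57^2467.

The units digit of 57^n cycles with period 4: 7, 9, 3, 1, …
2467 mod 4 = 3, so the last digit matches 7^3 = 3.

3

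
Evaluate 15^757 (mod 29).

15

By repeated squaring mod 29: 15^1≡15, 15^2≡22, 15^4≡20, 15^8≡23, 15^16≡7, 15^32≡20, 15^64≡23, 15^128≡7, 15^256≡20, 15^512≡23.
Since 757 = 1 + 4 + 16 + 32 + 64 + 128 + 512 in binary, 15^757 ≡ 15·20·7·20·23·7·23 ≡ 15 (mod 29).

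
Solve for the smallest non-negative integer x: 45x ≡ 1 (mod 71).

30

45⁻¹ ≡ 30 (mod 71) because 45·30 = 1350 = 19·71 + 1.
Multiplying both sides by 30: x ≡ 30·1 = 30 ≡ 30 (mod 71).
Check: 45·30 = 1350 = 19·71 + 1.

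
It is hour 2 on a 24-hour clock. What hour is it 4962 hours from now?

4962 mod 24 = 18 (since 206·24 = 4944).
(2 + 18) mod 24 = 20.

20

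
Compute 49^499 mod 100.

49

By repeated squaring mod 100: 49^1≡49, 49^2≡1, 49^4≡1, 49^8≡1, 49^16≡1, 49^32≡1, 49^64≡1, 49^128≡1, 49^256≡1.
Since 499 = 1 + 2 + 16 + 32 + 64 + 128 + 256 in binary, 49^499 ≡ 49·1·1·1·1·1·1 ≡ 49 (mod 100).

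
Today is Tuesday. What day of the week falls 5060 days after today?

5060 = 722·7 + 6, so 5060 mod 7 = 6.
Tuesday + 6 days → Monday.

Monday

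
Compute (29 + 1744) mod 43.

1744 = 40·43 + 24, so 1744 mod 43 = 24.
(29 + 24) mod 43 = 10.

10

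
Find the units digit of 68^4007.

2

Powers of 8 mod 10 repeat with period 4: 8, 4, 2, 6.
4007 mod 4 = 3, so the last digit matches 8^3 = 2.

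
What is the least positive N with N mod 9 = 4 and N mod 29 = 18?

76

x ≡ 4 (mod 9) gives x ∈ {4, 13, 22, 31, 40, 49, 58, 67, …}.
The first of these with x mod 29 = 18 is 76.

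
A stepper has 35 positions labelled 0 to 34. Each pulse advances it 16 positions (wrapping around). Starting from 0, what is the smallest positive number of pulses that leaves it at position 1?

11

16·11 = 176 = 5·35 + 1, so 16⁻¹ ≡ 11 (mod 35).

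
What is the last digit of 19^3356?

1

The units digit of 19^n cycles with period 2: 9, 1, …
3356 leaves remainder 0 on division by 2, so 19^3356 ends in 1.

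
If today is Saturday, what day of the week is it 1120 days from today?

1120 = 160·7 + 0, so 1120 mod 7 = 0.
Saturday + 0 days → Saturday.

Saturday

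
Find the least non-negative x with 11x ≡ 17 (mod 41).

11⁻¹ ≡ 15 (mod 41) because 11·15 = 165 = 4·41 + 1.
Multiplying both sides by 15: x ≡ 15·17 = 255 ≡ 9 (mod 41).

9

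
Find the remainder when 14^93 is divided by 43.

Successive squares of 14 mod 43: 14^1≡14, 14^2≡24, 14^4≡17, 14^8≡31, 14^16≡15, 14^32≡10, 14^64≡14.
93 = 1 + 4 + 8 + 16 + 64, so 14^93 ≡ 14·17·31·15·14 ≡ 4 (mod 43).

4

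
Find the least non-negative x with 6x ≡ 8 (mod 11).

5

The inverse of 6 mod 11 is 2 (since 6·2 = 12 ≡ 1).
So x ≡ 2·8 = 16 ≡ 5 (mod 11).
Check: 6·5 = 30 = 2·11 + 8.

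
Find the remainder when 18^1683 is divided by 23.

1

Square-and-reduce mod 23: 18^1≡18, 18^2≡2, 18^4≡4, 18^8≡16, 18^16≡3, 18^32≡9, 18^64≡12, 18^128≡6, 18^256≡13, 18^512≡8, 18^1024≡18.
Since 1683 = 1 + 2 + 16 + 128 + 512 + 1024 in binary, 18^1683 ≡ 18·2·3·6·8·18 ≡ 1 (mod 23).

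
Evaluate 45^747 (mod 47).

Square-and-reduce mod 47: 45^1≡45, 45^2≡4, 45^4≡16, 45^8≡21, 45^16≡18, 45^32≡42, 45^64≡25, 45^128≡14, 45^256≡8, 45^512≡17.
Since 747 = 1 + 2 + 8 + 32 + 64 + 128 + 512 in binary, 45^747 ≡ 45·4·21·42·25·14·17 ≡ 20 (mod 47).

20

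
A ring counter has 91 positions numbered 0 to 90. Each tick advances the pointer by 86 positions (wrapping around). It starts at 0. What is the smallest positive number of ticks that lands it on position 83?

The inverse of 86 mod 91 is 18 (since 86·18 = 1548 ≡ 1).
Multiplying both sides by 18: x ≡ 18·83 = 1494 ≡ 38 (mod 91).

38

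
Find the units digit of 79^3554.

1

Last digits of 9^n: 9, 1 (period 2).
3554 leaves remainder 0 on division by 2, so 79^3554 ends in 1.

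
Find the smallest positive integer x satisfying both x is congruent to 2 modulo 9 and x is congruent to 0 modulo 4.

20

Since 4·7 ≡ 1 (mod 9), take x = 0 + 4·((2−0)·7 mod 9) = 0 + 4·5 = 20.
Check: 20 mod 9 = 2, 20 mod 4 = 0.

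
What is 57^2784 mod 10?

Powers of 7 mod 10 repeat with period 4: 7, 9, 3, 1.
2784 leaves remainder 0 on division by 4, so 57^2784 ends in 1.

1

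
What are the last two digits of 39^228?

Square-and-reduce mod 100: 39^1≡39, 39^2≡21, 39^4≡41, 39^8≡81, 39^16≡61, 39^32≡21, 39^64≡41, 39^128≡81.
Since 228 = 4 + 32 + 64 + 128 in binary, 39^228 ≡ 41·21·41·81 ≡ 81 (mod 100).

81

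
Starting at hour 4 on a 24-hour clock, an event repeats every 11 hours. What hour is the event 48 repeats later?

4

48·11 = 528.
Dividing 528 by 24 gives quotient 22 and remainder 0.
(4 + 0) mod 24 = 4.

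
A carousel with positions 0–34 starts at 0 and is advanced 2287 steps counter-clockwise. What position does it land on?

2287 − 65·35 = 12, so 2287 ≡ 12 (mod 35).
(0 − 12) mod 35 = 23.

23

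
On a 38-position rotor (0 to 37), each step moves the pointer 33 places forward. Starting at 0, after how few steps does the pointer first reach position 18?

33⁻¹ ≡ 15 (mod 38) because 33·15 = 495 = 13·38 + 1.
Multiplying both sides by 15: x ≡ 15·18 = 270 ≡ 4 (mod 38).

4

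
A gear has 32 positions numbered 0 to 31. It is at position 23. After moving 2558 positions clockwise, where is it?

2558 mod 32 = 30 (since 79·32 = 2528).
(23 + 30) mod 32 = 21.

21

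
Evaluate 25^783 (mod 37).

Square-and-reduce mod 37: 25^1≡25, 25^2≡33, 25^4≡16, 25^8≡34, 25^16≡9, 25^32≡7, 25^64≡12, 25^128≡33, 25^256≡16, 25^512≡34.
783 = 1 + 2 + 4 + 8 + 256 + 512, so 25^783 ≡ 25·33·16·34·16·34 ≡ 36 (mod 37).

36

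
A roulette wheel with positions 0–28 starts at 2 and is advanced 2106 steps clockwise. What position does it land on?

2106 = 72·29 + 18, so 2106 mod 29 = 18.
(2 + 18) mod 29 = 20.

20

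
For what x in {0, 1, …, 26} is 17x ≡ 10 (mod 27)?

17⁻¹ ≡ 8 (mod 27) because 17·8 = 136 = 5·27 + 1.
Multiplying both sides by 8: x ≡ 8·10 = 80 ≡ 26 (mod 27).

26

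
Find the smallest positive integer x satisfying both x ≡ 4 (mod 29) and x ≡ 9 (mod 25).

x ≡ 9 (mod 25) gives x ∈ {9, 34, 59, 84, 109, 134, 159, 184, …}.
The first of these with x mod 29 = 4 is 584.

584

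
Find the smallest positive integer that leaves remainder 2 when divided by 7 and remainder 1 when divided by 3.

16

x ≡ 1 (mod 3) gives x ∈ {1, 4, 7, 10, 13, 16}.
The first of these with x mod 7 = 2 is 16.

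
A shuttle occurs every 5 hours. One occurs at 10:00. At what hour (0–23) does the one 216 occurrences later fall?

216·5 = 1080.
Dividing 1080 by 24 gives quotient 45 and remainder 0.
(10 + 0) mod 24 = 10.

10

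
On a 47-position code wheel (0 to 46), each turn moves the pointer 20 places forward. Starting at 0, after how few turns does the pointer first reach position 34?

44

20⁻¹ ≡ 40 (mod 47) because 20·40 = 800 = 17·47 + 1.
Multiplying both sides by 40: x ≡ 40·34 = 1360 ≡ 44 (mod 47).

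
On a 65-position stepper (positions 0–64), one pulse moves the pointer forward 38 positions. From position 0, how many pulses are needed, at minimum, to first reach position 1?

12

65 = 1·38 + 27
38 = 1·27 + 11
27 = 2·11 + 5
11 = 2·5 + 1
5 = 5·1 + 0
Back-substituting gives 38·12 ≡ 1 (mod 65).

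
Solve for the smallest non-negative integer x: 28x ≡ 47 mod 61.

The inverse of 28 mod 61 is 24 (since 28·24 = 672 ≡ 1).
So x ≡ 24·47 = 1128 ≡ 30 (mod 61).
Check: 28·30 = 840 = 13·61 + 47.

30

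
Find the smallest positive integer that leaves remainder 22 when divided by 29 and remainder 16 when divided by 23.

Since 23·24 ≡ 1 (mod 29), take x = 16 + 23·((22−16)·24 mod 29) = 16 + 23·28 = 660.
Check: 660 mod 29 = 22, 660 mod 23 = 16.

660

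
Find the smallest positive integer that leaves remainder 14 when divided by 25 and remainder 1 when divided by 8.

89

Since 8·22 ≡ 1 (mod 25), take x = 1 + 8·((14−1)·22 mod 25) = 1 + 8·11 = 89.
Check: 89 mod 25 = 14, 89 mod 8 = 1.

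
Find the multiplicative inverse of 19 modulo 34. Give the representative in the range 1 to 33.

34 = 1·19 + 15
19 = 1·15 + 4
15 = 3·4 + 3
4 = 1·3 + 1
3 = 3·1 + 0
Back-substituting gives 19·9 ≡ 1 (mod 34).

9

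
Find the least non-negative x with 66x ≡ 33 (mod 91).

66⁻¹ ≡ 40 (mod 91) because 66·40 = 2640 = 29·91 + 1.
Multiplying both sides by 40: x ≡ 40·33 = 1320 ≡ 46 (mod 91).

46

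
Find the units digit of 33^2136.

1

Powers of 3 mod 10 repeat with period 4: 3, 9, 7, 1.
2136 leaves remainder 0 on division by 4, so 33^2136 ends in 1.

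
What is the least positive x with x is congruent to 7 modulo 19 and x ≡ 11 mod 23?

425

x ≡ 7 (mod 19) gives x ∈ {7, 26, 45, 64, 83, 102, 121, 140, …}.
The first of these with x mod 23 = 11 is 425.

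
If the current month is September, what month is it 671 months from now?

671 mod 12 = 11 (since 55·12 = 660).
September + 11 months → August.

August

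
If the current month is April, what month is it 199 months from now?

November

199 − 16·12 = 7, so 199 ≡ 7 (mod 12).
April + 7 months → November.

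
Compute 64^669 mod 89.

45

Square-and-reduce mod 89: 64^1≡64, 64^2≡2, 64^4≡4, 64^8≡16, 64^16≡78, 64^32≡32, 64^64≡45, 64^128≡67, 64^256≡39, 64^512≡8.
669 = 1 + 4 + 8 + 16 + 128 + 512, so 64^669 ≡ 64·4·16·78·67·8 ≡ 45 (mod 89).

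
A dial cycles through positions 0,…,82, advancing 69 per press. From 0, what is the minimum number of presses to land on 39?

15

The inverse of 69 mod 83 is 77 (since 69·77 = 5313 ≡ 1).
So x ≡ 77·39 = 3003 ≡ 15 (mod 83).
Check: 69·15 = 1035 = 12·83 + 39.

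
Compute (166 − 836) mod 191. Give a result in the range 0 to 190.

836 mod 191 = 72 (since 4·191 = 764).
(166 − 72) mod 191 = 94.

94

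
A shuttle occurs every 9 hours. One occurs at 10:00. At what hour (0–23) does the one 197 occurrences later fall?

7

197·9 = 1773.
Dividing 1773 by 24 gives quotient 73 and remainder 21.
(10 + 21) mod 24 = 7.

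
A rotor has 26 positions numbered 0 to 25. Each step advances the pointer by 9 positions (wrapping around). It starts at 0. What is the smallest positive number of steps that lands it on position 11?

7

The inverse of 9 mod 26 is 3 (since 9·3 = 27 ≡ 1).
Multiplying both sides by 3: x ≡ 3·11 = 33 ≡ 7 (mod 26).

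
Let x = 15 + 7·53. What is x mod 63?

8

7·53 = 371.
371 = 5·63 + 56, so 371 mod 63 = 56.
(15 + 56) mod 63 = 8.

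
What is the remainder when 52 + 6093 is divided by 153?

6093 − 39·153 = 126, so 6093 ≡ 126 (mod 153).
(52 + 126) mod 153 = 25.

25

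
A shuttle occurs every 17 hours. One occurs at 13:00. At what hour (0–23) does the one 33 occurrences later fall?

33·17 = 561.
561 mod 24 = 9 (since 23·24 = 552).
(13 + 9) mod 24 = 22.

22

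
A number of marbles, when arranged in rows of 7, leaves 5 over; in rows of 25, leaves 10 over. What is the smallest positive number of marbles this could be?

110

Since 25·2 ≡ 1 (mod 7), take x = 10 + 25·((5−10)·2 mod 7) = 10 + 25·4 = 110.
Check: 110 mod 7 = 5, 110 mod 25 = 10.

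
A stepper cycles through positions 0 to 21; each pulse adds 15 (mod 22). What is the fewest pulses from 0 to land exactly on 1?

3

22 = 1·15 + 7
15 = 2·7 + 1
7 = 7·1 + 0
Back-substituting gives 15·3 ≡ 1 (mod 22).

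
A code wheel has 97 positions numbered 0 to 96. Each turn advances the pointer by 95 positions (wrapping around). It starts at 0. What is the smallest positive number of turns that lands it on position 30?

The inverse of 95 mod 97 is 48 (since 95·48 = 4560 ≡ 1).
Multiplying both sides by 48: x ≡ 48·30 = 1440 ≡ 82 (mod 97).
Check: 95·82 = 7790 = 80·97 + 30.

82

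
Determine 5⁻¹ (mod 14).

5·3 = 15 = 1·14 + 1, so 5⁻¹ ≡ 3 (mod 14).

3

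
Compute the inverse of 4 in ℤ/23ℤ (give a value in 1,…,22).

4·6 = 24 = 1·23 + 1, so 4⁻¹ ≡ 6 (mod 23).

6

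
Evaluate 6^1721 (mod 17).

Successive squares of 6 mod 17: 6^1≡6, 6^2≡2, 6^4≡4, 6^8≡16, 6^16≡1, 6^32≡1, 6^64≡1, 6^128≡1, 6^256≡1, 6^512≡1, 6^1024≡1.
1721 = 1 + 8 + 16 + 32 + 128 + 512 + 1024, so 6^1721 ≡ 6·16·1·1·1·1·1 ≡ 11 (mod 17).

11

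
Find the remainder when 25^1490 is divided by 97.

Successive squares of 25 mod 97: 25^1≡25, 25^2≡43, 25^4≡6, 25^8≡36, 25^16≡35, 25^32≡61, 25^64≡35, 25^128≡61, 25^256≡35, 25^512≡61, 25^1024≡35.
1490 = 2 + 16 + 64 + 128 + 256 + 1024, so 25^1490 ≡ 43·35·35·61·35·35 ≡ 43 (mod 97).

43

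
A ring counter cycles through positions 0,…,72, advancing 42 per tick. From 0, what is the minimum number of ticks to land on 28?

25

The inverse of 42 mod 73 is 40 (since 42·40 = 1680 ≡ 1).
Multiplying both sides by 40: x ≡ 40·28 = 1120 ≡ 25 (mod 73).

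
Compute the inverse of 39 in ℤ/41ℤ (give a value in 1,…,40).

20

39·20 = 780 = 19·41 + 1, so 39⁻¹ ≡ 20 (mod 41).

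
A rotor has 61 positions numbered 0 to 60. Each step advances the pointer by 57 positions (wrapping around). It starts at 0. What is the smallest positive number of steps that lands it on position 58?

16

57⁻¹ ≡ 15 (mod 61) because 57·15 = 855 = 14·61 + 1.
So x ≡ 15·58 = 870 ≡ 16 (mod 61).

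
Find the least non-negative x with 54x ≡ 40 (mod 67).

33

54⁻¹ ≡ 36 (mod 67) because 54·36 = 1944 = 29·67 + 1.
Multiplying both sides by 36: x ≡ 36·40 = 1440 ≡ 33 (mod 67).
Check: 54·33 = 1782 = 26·67 + 40.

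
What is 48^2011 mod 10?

2

The units digit of 48^n cycles with period 4: 8, 4, 2, 6, …
2011 leaves remainder 3 on division by 4, so 48^2011 ends in 2.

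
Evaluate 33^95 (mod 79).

By repeated squaring mod 79: 33^1≡33, 33^2≡62, 33^4≡52, 33^8≡18, 33^16≡8, 33^32≡64, 33^64≡67.
Since 95 = 1 + 2 + 4 + 8 + 16 + 64 in binary, 33^95 ≡ 33·62·52·18·8·67 ≡ 27 (mod 79).

27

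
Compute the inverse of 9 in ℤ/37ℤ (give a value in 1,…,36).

33

37 = 4·9 + 1
9 = 9·1 + 0
Back-substituting gives 9·33 ≡ 1 (mod 37).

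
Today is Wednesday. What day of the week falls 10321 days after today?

Dividing 10321 by 7 gives quotient 1474 and remainder 3.
Wednesday + 3 days → Saturday.

Saturday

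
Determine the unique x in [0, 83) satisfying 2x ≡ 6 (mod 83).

The inverse of 2 mod 83 is 42 (since 2·42 = 84 ≡ 1).
So x ≡ 42·6 = 252 ≡ 3 (mod 83).

3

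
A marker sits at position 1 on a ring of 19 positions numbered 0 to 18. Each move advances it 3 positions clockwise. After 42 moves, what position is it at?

13

42·3 = 126.
126 − 6·19 = 12, so 126 ≡ 12 (mod 19).
(1 + 12) mod 19 = 13.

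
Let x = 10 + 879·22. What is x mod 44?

32

879·22 = 19338.
19338 mod 44 = 22 (since 439·44 = 19316).
(10 + 22) mod 44 = 32.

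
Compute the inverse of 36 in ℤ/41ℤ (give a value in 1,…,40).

36·8 = 288 = 7·41 + 1, so 36⁻¹ ≡ 8 (mod 41).

8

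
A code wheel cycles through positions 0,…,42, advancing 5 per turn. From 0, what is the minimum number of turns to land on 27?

The inverse of 5 mod 43 is 26 (since 5·26 = 130 ≡ 1).
So x ≡ 26·27 = 702 ≡ 14 (mod 43).

14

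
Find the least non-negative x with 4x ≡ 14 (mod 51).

The inverse of 4 mod 51 is 13 (since 4·13 = 52 ≡ 1).
Multiplying both sides by 13: x ≡ 13·14 = 182 ≡ 29 (mod 51).

29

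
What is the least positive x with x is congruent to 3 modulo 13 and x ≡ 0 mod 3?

3

x ≡ 0 (mod 3) gives x ∈ {0, 3}.
The first of these with x mod 13 = 3 is 3.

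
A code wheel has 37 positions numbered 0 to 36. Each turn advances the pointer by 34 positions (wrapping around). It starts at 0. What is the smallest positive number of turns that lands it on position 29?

15

The inverse of 34 mod 37 is 12 (since 34·12 = 408 ≡ 1).
So x ≡ 12·29 = 348 ≡ 15 (mod 37).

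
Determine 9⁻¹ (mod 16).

16 = 1·9 + 7
9 = 1·7 + 2
7 = 3·2 + 1
2 = 2·1 + 0
Back-substituting gives 9·9 ≡ 1 (mod 16).

9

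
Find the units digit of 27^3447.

3

The units digit of 27^n cycles with period 4: 7, 9, 3, 1, …
3447 leaves remainder 3 on division by 4, so 27^3447 ends in 3.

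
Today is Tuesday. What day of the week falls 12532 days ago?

Sunday

12532 − 1790·7 = 2, so 12532 ≡ 2 (mod 7).
Tuesday − 2 days → Sunday.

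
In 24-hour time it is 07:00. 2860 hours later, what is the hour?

11

Dividing 2860 by 24 gives quotient 119 and remainder 4.
(7 + 4) mod 24 = 11.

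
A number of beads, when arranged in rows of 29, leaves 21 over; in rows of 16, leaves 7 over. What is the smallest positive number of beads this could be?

x ≡ 7 (mod 16) gives x ∈ {7, 23, 39, 55, 71, 87, 103, 119, …}.
The first of these with x mod 29 = 21 is 311.

311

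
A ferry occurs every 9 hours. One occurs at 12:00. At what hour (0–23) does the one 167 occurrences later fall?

3

167·9 = 1503.
1503 = 62·24 + 15, so 1503 mod 24 = 15.
(12 + 15) mod 24 = 3.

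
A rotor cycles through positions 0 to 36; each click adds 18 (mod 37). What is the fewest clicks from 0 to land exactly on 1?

35

18·35 = 630 = 17·37 + 1, so 18⁻¹ ≡ 35 (mod 37).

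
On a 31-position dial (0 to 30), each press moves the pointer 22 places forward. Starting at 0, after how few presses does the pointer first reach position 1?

24

The inverse of 22 mod 31 is 24 (since 22·24 = 528 ≡ 1).
Multiplying both sides by 24: x ≡ 24·1 = 24 ≡ 24 (mod 31).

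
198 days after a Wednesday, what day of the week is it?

198 mod 7 = 2 (since 28·7 = 196).
Wednesday + 2 days → Friday.

Friday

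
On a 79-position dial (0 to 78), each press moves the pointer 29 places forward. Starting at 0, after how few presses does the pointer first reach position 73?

57

The inverse of 29 mod 79 is 30 (since 29·30 = 870 ≡ 1).
Multiplying both sides by 30: x ≡ 30·73 = 2190 ≡ 57 (mod 79).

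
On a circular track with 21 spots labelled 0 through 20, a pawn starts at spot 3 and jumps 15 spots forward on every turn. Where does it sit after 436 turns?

12

436·15 = 6540.
Dividing 6540 by 21 gives quotient 311 and remainder 9.
(3 + 9) mod 21 = 12.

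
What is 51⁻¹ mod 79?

51·31 = 1581 = 20·79 + 1, so 51⁻¹ ≡ 31 (mod 79).

31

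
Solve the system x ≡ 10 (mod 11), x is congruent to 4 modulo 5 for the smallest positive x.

54

Since 5·9 ≡ 1 (mod 11), take x = 4 + 5·((10−4)·9 mod 11) = 4 + 5·10 = 54.
Check: 54 mod 11 = 10, 54 mod 5 = 4.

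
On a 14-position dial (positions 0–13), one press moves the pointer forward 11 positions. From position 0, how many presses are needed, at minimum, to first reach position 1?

11·9 = 99 = 7·14 + 1, so 11⁻¹ ≡ 9 (mod 14).

9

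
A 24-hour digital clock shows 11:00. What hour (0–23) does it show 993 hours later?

Dividing 993 by 24 gives quotient 41 and remainder 9.
(11 + 9) mod 24 = 20.

20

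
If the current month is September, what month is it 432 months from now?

432 mod 12 = 0 (since 36·12 = 432).
September + 0 months → September.

September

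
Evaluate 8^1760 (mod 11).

1

Square-and-reduce mod 11: 8^1≡8, 8^2≡9, 8^4≡4, 8^8≡5, 8^16≡3, 8^32≡9, 8^64≡4, 8^128≡5, 8^256≡3, 8^512≡9, 8^1024≡4.
Since 1760 = 32 + 64 + 128 + 512 + 1024 in binary, 8^1760 ≡ 9·4·5·9·4 ≡ 1 (mod 11).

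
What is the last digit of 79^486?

1

Last digits of 9^n: 9, 1 (period 2).
486 leaves remainder 0 on division by 2, so 79^486 ends in 1.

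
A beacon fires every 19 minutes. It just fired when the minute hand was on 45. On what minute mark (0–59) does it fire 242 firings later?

23

242·19 = 4598.
Dividing 4598 by 60 gives quotient 76 and remainder 38.
(45 + 38) mod 60 = 23.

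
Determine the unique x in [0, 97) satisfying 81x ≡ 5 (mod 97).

30

The inverse of 81 mod 97 is 6 (since 81·6 = 486 ≡ 1).
Multiplying both sides by 6: x ≡ 6·5 = 30 ≡ 30 (mod 97).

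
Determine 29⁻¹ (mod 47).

13

29·13 = 377 = 8·47 + 1, so 29⁻¹ ≡ 13 (mod 47).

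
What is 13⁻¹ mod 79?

73

13·73 = 949 = 12·79 + 1, so 13⁻¹ ≡ 73 (mod 79).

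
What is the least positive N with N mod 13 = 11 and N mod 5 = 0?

50

Since 5·8 ≡ 1 (mod 13), take x = 0 + 5·((11−0)·8 mod 13) = 0 + 5·10 = 50.
Check: 50 mod 13 = 11, 50 mod 5 = 0.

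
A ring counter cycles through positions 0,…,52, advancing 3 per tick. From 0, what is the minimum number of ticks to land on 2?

36

The inverse of 3 mod 53 is 18 (since 3·18 = 54 ≡ 1).
So x ≡ 18·2 = 36 ≡ 36 (mod 53).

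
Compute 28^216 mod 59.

Successive squares of 28 mod 59: 28^1≡28, 28^2≡17, 28^4≡53, 28^8≡36, 28^16≡57, 28^32≡4, 28^64≡16, 28^128≡20.
216 = 8 + 16 + 64 + 128, so 28^216 ≡ 36·57·16·20 ≡ 29 (mod 59).

29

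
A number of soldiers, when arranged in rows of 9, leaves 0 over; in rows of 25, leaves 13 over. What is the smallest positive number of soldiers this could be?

63

x ≡ 0 (mod 9) gives x ∈ {0, 9, 18, 27, 36, 45, 54, 63}.
The first of these with x mod 25 = 13 is 63.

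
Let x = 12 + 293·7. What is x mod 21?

5

293·7 = 2051.
2051 − 97·21 = 14, so 2051 ≡ 14 (mod 21).
(12 + 14) mod 21 = 5.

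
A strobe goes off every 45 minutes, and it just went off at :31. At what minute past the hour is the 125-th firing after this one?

16

125·45 = 5625.
5625 mod 60 = 45 (since 93·60 = 5580).
(31 + 45) mod 60 = 16.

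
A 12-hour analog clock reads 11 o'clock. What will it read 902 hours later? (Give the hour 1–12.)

902 = 75·12 + 2, so 902 mod 12 = 2.
11 + 2 → 1 on a 12-hour dial.

1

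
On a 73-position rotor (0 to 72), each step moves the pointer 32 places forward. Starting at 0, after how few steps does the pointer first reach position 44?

47

The inverse of 32 mod 73 is 16 (since 32·16 = 512 ≡ 1).
Multiplying both sides by 16: x ≡ 16·44 = 704 ≡ 47 (mod 73).
Check: 32·47 = 1504 = 20·73 + 44.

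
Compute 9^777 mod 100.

By repeated squaring mod 100: 9^1≡9, 9^2≡81, 9^4≡61, 9^8≡21, 9^16≡41, 9^32≡81, 9^64≡61, 9^128≡21, 9^256≡41, 9^512≡81.
Since 777 = 1 + 8 + 256 + 512 in binary, 9^777 ≡ 9·21·41·81 ≡ 69 (mod 100).

69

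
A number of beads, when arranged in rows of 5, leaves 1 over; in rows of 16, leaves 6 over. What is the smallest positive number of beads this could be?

x ≡ 1 (mod 5) gives x ∈ {1, 6}.
The first of these with x mod 16 = 6 is 6.

6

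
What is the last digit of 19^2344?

Last digits of 9^n: 9, 1 (period 2).
2344 leaves remainder 0 on division by 2, so 19^2344 ends in 1.

1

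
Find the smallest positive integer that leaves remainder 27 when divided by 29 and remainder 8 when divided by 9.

143

x ≡ 8 (mod 9) gives x ∈ {8, 17, 26, 35, 44, 53, 62, 71, …}.
The first of these with x mod 29 = 27 is 143.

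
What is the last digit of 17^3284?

1

The units digit of 17^n cycles with period 4: 7, 9, 3, 1, …
3284 mod 4 = 0, so the last digit matches 7^4 = 1.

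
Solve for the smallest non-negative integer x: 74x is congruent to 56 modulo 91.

77

74⁻¹ ≡ 16 (mod 91) because 74·16 = 1184 = 13·91 + 1.
Multiplying both sides by 16: x ≡ 16·56 = 896 ≡ 77 (mod 91).
Check: 74·77 = 5698 = 62·91 + 56.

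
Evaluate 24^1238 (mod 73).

65

By repeated squaring mod 73: 24^1≡24, 24^2≡65, 24^4≡64, 24^8≡8, 24^16≡64, 24^32≡8, 24^64≡64, 24^128≡8, 24^256≡64, 24^512≡8, 24^1024≡64.
Since 1238 = 2 + 4 + 16 + 64 + 128 + 1024 in binary, 24^1238 ≡ 65·64·64·64·8·64 ≡ 65 (mod 73).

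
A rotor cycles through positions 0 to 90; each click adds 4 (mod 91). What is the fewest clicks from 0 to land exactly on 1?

91 = 22·4 + 3
4 = 1·3 + 1
3 = 3·1 + 0
Back-substituting gives 4·23 ≡ 1 (mod 91).

23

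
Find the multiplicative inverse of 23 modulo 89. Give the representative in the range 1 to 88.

23·31 = 713 = 8·89 + 1, so 23⁻¹ ≡ 31 (mod 89).

31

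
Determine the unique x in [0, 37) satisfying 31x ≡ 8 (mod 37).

The inverse of 31 mod 37 is 6 (since 31·6 = 186 ≡ 1).
So x ≡ 6·8 = 48 ≡ 11 (mod 37).

11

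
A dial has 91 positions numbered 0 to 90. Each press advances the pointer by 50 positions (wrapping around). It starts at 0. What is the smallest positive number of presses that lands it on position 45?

50⁻¹ ≡ 71 (mod 91) because 50·71 = 3550 = 39·91 + 1.
So x ≡ 71·45 = 3195 ≡ 10 (mod 91).
Check: 50·10 = 500 = 5·91 + 45.

10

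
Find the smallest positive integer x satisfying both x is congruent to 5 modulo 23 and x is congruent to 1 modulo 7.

x ≡ 1 (mod 7) gives x ∈ {1, 8, 15, 22, 29, 36, 43, 50, …}.
The first of these with x mod 23 = 5 is 120.

120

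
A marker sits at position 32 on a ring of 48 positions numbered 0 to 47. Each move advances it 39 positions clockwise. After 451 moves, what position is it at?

5

451·39 = 17589.
17589 = 366·48 + 21, so 17589 mod 48 = 21.
(32 + 21) mod 48 = 5.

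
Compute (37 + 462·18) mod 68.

462·18 = 8316.
8316 = 122·68 + 20, so 8316 mod 68 = 20.
(37 + 20) mod 68 = 57.

57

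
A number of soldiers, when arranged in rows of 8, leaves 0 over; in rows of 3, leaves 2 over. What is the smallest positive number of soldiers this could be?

Since 3·3 ≡ 1 (mod 8), take x = 2 + 3·((0−2)·3 mod 8) = 2 + 3·2 = 8.
Check: 8 mod 8 = 0, 8 mod 3 = 2.

8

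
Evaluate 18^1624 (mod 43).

36

Square-and-reduce mod 43: 18^1≡18, 18^2≡23, 18^4≡13, 18^8≡40, 18^16≡9, 18^32≡38, 18^64≡25, 18^128≡23, 18^256≡13, 18^512≡40, 18^1024≡9.
1624 = 8 + 16 + 64 + 512 + 1024, so 18^1624 ≡ 40·9·25·40·9 ≡ 36 (mod 43).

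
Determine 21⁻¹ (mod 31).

3

21·3 = 63 = 2·31 + 1, so 21⁻¹ ≡ 3 (mod 31).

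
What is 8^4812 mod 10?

6

The units digit of 8^n cycles with period 4: 8, 4, 2, 6, …
4812 leaves remainder 0 on division by 4, so 8^4812 ends in 6.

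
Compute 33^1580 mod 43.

25

By repeated squaring mod 43: 33^1≡33, 33^2≡14, 33^4≡24, 33^8≡17, 33^16≡31, 33^32≡15, 33^64≡10, 33^128≡14, 33^256≡24, 33^512≡17, 33^1024≡31.
1580 = 4 + 8 + 32 + 512 + 1024, so 33^1580 ≡ 24·17·15·17·31 ≡ 25 (mod 43).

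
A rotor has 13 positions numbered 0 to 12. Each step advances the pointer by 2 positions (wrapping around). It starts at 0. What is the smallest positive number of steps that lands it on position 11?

The inverse of 2 mod 13 is 7 (since 2·7 = 14 ≡ 1).
So x ≡ 7·11 = 77 ≡ 12 (mod 13).

12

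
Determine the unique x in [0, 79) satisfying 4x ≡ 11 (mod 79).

The inverse of 4 mod 79 is 20 (since 4·20 = 80 ≡ 1).
Multiplying both sides by 20: x ≡ 20·11 = 220 ≡ 62 (mod 79).
Check: 4·62 = 248 = 3·79 + 11.

62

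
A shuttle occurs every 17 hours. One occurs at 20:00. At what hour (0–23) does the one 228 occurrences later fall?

8

228·17 = 3876.
Dividing 3876 by 24 gives quotient 161 and remainder 12.
(20 + 12) mod 24 = 8.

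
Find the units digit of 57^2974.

9

Powers of 7 mod 10 repeat with period 4: 7, 9, 3, 1.
2974 mod 4 = 2, so the last digit matches 7^2 = 9.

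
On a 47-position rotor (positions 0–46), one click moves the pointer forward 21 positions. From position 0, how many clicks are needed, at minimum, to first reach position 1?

47 = 2·21 + 5
21 = 4·5 + 1
5 = 5·1 + 0
Back-substituting gives 21·9 ≡ 1 (mod 47).

9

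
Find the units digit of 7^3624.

Last digits of 7^n: 7, 9, 3, 1 (period 4).
3624 leaves remainder 0 on division by 4, so 7^3624 ends in 1.

1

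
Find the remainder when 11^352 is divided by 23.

Square-and-reduce mod 23: 11^1≡11, 11^2≡6, 11^4≡13, 11^8≡8, 11^16≡18, 11^32≡2, 11^64≡4, 11^128≡16, 11^256≡3.
Since 352 = 32 + 64 + 256 in binary, 11^352 ≡ 2·4·3 ≡ 1 (mod 23).

1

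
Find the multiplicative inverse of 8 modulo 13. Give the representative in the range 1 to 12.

13 = 1·8 + 5
8 = 1·5 + 3
5 = 1·3 + 2
3 = 1·2 + 1
2 = 2·1 + 0
Back-substituting gives 8·5 ≡ 1 (mod 13).

5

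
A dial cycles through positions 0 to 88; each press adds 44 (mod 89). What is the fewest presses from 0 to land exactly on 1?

89 = 2·44 + 1
44 = 44·1 + 0
Back-substituting gives 44·87 ≡ 1 (mod 89).

87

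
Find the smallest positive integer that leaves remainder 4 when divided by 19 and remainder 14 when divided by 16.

x ≡ 14 (mod 16) gives x ∈ {14, 30, 46, 62, 78, 94, 110, 126, …}.
The first of these with x mod 19 = 4 is 270.

270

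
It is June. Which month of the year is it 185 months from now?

185 − 15·12 = 5, so 185 ≡ 5 (mod 12).
June + 5 months → November.

November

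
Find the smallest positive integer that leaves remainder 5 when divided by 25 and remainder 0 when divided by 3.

x ≡ 0 (mod 3) gives x ∈ {0, 3, 6, 9, 12, 15, 18, 21, …}.
The first of these with x mod 25 = 5 is 30.

30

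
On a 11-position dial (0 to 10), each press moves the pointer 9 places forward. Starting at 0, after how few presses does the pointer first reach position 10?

9⁻¹ ≡ 5 (mod 11) because 9·5 = 45 = 4·11 + 1.
So x ≡ 5·10 = 50 ≡ 6 (mod 11).
Check: 9·6 = 54 = 4·11 + 10.

6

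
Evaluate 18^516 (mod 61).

34

By repeated squaring mod 61: 18^1≡18, 18^2≡19, 18^4≡56, 18^8≡25, 18^16≡15, 18^32≡42, 18^64≡56, 18^128≡25, 18^256≡15, 18^512≡42.
516 = 4 + 512, so 18^516 ≡ 56·42 ≡ 34 (mod 61).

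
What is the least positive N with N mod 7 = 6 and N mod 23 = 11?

x ≡ 6 (mod 7) gives x ∈ {6, 13, 20, 27, 34}.
The first of these with x mod 23 = 11 is 34.

34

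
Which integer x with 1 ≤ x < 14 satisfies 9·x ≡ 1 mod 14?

11

14 = 1·9 + 5
9 = 1·5 + 4
5 = 1·4 + 1
4 = 4·1 + 0
Back-substituting gives 9·11 ≡ 1 (mod 14).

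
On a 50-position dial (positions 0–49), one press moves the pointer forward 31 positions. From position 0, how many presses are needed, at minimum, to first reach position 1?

21

31·21 = 651 = 13·50 + 1, so 31⁻¹ ≡ 21 (mod 50).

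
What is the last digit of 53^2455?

Powers of 3 mod 10 repeat with period 4: 3, 9, 7, 1.
2455 mod 4 = 3, so the last digit matches 3^3 = 7.

7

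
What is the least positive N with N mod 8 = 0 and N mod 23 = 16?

x ≡ 0 (mod 8) gives x ∈ {0, 8, 16}.
The first of these with x mod 23 = 16 is 16.

16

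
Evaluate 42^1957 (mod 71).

Square-and-reduce mod 71: 42^1≡42, 42^2≡60, 42^4≡50, 42^8≡15, 42^16≡12, 42^32≡2, 42^64≡4, 42^128≡16, 42^256≡43, 42^512≡3, 42^1024≡9.
Since 1957 = 1 + 4 + 32 + 128 + 256 + 512 + 1024 in binary, 42^1957 ≡ 42·50·2·16·43·3·9 ≡ 69 (mod 71).

69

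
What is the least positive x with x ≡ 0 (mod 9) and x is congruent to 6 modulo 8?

x ≡ 6 (mod 8) gives x ∈ {6, 14, 22, 30, 38, 46, 54}.
The first of these with x mod 9 = 0 is 54.

54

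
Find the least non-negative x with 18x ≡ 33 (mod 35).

18⁻¹ ≡ 2 (mod 35) because 18·2 = 36 = 1·35 + 1.
So x ≡ 2·33 = 66 ≡ 31 (mod 35).
Check: 18·31 = 558 = 15·35 + 33.

31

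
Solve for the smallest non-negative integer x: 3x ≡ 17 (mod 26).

23

The inverse of 3 mod 26 is 9 (since 3·9 = 27 ≡ 1).
Multiplying both sides by 9: x ≡ 9·17 = 153 ≡ 23 (mod 26).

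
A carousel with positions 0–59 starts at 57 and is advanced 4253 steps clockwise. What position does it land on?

4253 mod 60 = 53 (since 70·60 = 4200).
(57 + 53) mod 60 = 50.

50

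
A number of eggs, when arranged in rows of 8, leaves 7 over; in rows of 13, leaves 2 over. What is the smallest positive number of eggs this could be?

x ≡ 7 (mod 8) gives x ∈ {7, 15}.
The first of these with x mod 13 = 2 is 15.

15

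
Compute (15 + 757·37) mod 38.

18

757·37 = 28009.
28009 mod 38 = 3 (since 737·38 = 28006).
(15 + 3) mod 38 = 18.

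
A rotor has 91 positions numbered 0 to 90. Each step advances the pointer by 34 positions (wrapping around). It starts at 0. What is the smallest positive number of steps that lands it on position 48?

34⁻¹ ≡ 83 (mod 91) because 34·83 = 2822 = 31·91 + 1.
Multiplying both sides by 83: x ≡ 83·48 = 3984 ≡ 71 (mod 91).
Check: 34·71 = 2414 = 26·91 + 48.

71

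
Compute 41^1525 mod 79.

69

Square-and-reduce mod 79: 41^1≡41, 41^2≡22, 41^4≡10, 41^8≡21, 41^16≡46, 41^32≡62, 41^64≡52, 41^128≡18, 41^256≡8, 41^512≡64, 41^1024≡67.
Since 1525 = 1 + 4 + 16 + 32 + 64 + 128 + 256 + 1024 in binary, 41^1525 ≡ 41·10·46·62·52·18·8·67 ≡ 69 (mod 79).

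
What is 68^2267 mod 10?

2

Powers of 8 mod 10 repeat with period 4: 8, 4, 2, 6.
2267 mod 4 = 3, so the last digit matches 8^3 = 2.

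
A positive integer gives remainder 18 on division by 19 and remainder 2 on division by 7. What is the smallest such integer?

37

x ≡ 2 (mod 7) gives x ∈ {2, 9, 16, 23, 30, 37}.
The first of these with x mod 19 = 18 is 37.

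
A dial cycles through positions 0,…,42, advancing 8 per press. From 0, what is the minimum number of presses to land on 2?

The inverse of 8 mod 43 is 27 (since 8·27 = 216 ≡ 1).
Multiplying both sides by 27: x ≡ 27·2 = 54 ≡ 11 (mod 43).

11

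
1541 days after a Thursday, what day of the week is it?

Friday

1541 = 220·7 + 1, so 1541 mod 7 = 1.
Thursday + 1 day → Friday.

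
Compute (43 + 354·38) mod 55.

20

354·38 = 13452.
13452 mod 55 = 32 (since 244·55 = 13420).
(43 + 32) mod 55 = 20.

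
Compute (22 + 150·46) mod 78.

58

150·46 = 6900.
6900 = 88·78 + 36, so 6900 mod 78 = 36.
(22 + 36) mod 78 = 58.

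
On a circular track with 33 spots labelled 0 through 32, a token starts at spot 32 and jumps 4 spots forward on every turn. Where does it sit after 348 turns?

5

348·4 = 1392.
1392 mod 33 = 6 (since 42·33 = 1386).
(32 + 6) mod 33 = 5.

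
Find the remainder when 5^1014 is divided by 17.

Square-and-reduce mod 17: 5^1≡5, 5^2≡8, 5^4≡13, 5^8≡16, 5^16≡1, 5^32≡1, 5^64≡1, 5^128≡1, 5^256≡1, 5^512≡1.
Since 1014 = 2 + 4 + 16 + 32 + 64 + 128 + 256 + 512 in binary, 5^1014 ≡ 8·13·1·1·1·1·1·1 ≡ 2 (mod 17).

2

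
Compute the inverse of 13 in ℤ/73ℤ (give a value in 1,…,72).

45

73 = 5·13 + 8
13 = 1·8 + 5
8 = 1·5 + 3
5 = 1·3 + 2
3 = 1·2 + 1
2 = 2·1 + 0
Back-substituting gives 13·45 ≡ 1 (mod 73).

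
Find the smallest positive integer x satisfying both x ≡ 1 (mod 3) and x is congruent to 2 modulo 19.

Since 19·1 ≡ 1 (mod 3), take x = 2 + 19·((1−2)·1 mod 3) = 2 + 19·2 = 40.
Check: 40 mod 3 = 1, 40 mod 19 = 2.

40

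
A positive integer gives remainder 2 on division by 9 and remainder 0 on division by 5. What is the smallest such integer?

x ≡ 0 (mod 5) gives x ∈ {0, 5, 10, 15, 20}.
The first of these with x mod 9 = 2 is 20.

20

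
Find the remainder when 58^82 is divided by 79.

62

Successive squares of 58 mod 79: 58^1≡58, 58^2≡46, 58^4≡62, 58^8≡52, 58^16≡18, 58^32≡8, 58^64≡64.
82 = 2 + 16 + 64, so 58^82 ≡ 46·18·64 ≡ 62 (mod 79).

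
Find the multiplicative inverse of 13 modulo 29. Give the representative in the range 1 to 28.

13·9 = 117 = 4·29 + 1, so 13⁻¹ ≡ 9 (mod 29).

9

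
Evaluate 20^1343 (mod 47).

13

Square-and-reduce mod 47: 20^1≡20, 20^2≡24, 20^4≡12, 20^8≡3, 20^16≡9, 20^32≡34, 20^64≡28, 20^128≡32, 20^256≡37, 20^512≡6, 20^1024≡36.
1343 = 1 + 2 + 4 + 8 + 16 + 32 + 256 + 1024, so 20^1343 ≡ 20·24·12·3·9·34·37·36 ≡ 13 (mod 47).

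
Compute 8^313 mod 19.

8

By repeated squaring mod 19: 8^1≡8, 8^2≡7, 8^4≡11, 8^8≡7, 8^16≡11, 8^32≡7, 8^64≡11, 8^128≡7, 8^256≡11.
313 = 1 + 8 + 16 + 32 + 256, so 8^313 ≡ 8·7·11·7·11 ≡ 8 (mod 19).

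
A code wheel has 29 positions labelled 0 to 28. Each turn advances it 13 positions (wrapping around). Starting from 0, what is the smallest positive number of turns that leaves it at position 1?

9

13·9 = 117 = 4·29 + 1, so 13⁻¹ ≡ 9 (mod 29).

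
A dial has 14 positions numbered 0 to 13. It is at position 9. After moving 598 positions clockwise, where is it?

5

598 = 42·14 + 10, so 598 mod 14 = 10.
(9 + 10) mod 14 = 5.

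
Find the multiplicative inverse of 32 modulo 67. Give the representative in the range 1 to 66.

67 = 2·32 + 3
32 = 10·3 + 2
3 = 1·2 + 1
2 = 2·1 + 0
Back-substituting gives 32·44 ≡ 1 (mod 67).

44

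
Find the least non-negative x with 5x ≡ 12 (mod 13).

5

5⁻¹ ≡ 8 (mod 13) because 5·8 = 40 = 3·13 + 1.
Multiplying both sides by 8: x ≡ 8·12 = 96 ≡ 5 (mod 13).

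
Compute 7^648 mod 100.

Square-and-reduce mod 100: 7^1≡7, 7^2≡49, 7^4≡1, 7^8≡1, 7^16≡1, 7^32≡1, 7^64≡1, 7^128≡1, 7^256≡1, 7^512≡1.
648 = 8 + 128 + 512, so 7^648 ≡ 1·1·1 ≡ 1 (mod 100).

1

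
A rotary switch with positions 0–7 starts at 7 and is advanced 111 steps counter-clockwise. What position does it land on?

111 mod 8 = 7 (since 13·8 = 104).
(7 − 7) mod 8 = 0.

0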